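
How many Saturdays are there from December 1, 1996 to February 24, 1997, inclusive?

December 1, 1996 is a Sunday.
The range spans 86 days (inclusive of both endpoints).
86 = 7 × 12 + 2, so there are 12 full weeks plus 2 extra days.
Each full week contributes one Saturday: 12 so far.
The 2 extra days are Sunday, Monday — none qualify.
Total: 12 + 0 = 12.

12 Saturdays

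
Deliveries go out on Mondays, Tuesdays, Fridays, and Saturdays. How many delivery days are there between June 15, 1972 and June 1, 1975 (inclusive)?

June 15, 1972 is a Thursday.
From June 15, 1972 to June 1, 1975 is 1082 days inclusive.
1082 = 7 × 154 + 4, so there are 154 full weeks plus 4 extra days.
Each full week contributes 4 days from the set (Mon, Tue, Fri, Sat): 154 × 4 = 616.
The 4 extra days are Thu, Fri, Sat, Sun — 2 of them qualify.
Total: 616 + 2 = 618.

618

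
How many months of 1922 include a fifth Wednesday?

4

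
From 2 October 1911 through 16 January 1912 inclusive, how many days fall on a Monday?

16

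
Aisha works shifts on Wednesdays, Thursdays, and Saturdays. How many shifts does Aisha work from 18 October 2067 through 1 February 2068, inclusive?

18 October 2067 is a Tuesday.
From 18 October 2067 to 1 February 2068 is 107 days inclusive.
107 = 7 × 15 + 2, so there are 15 full weeks plus 2 extra days.
Each full week contributes 3 days from the set (Wed, Thu, Sat): 15 × 3 = 45.
The 2 extra days are Tuesday, Wednesday — 1 of them qualifies.
Total: 45 + 1 = 46.

46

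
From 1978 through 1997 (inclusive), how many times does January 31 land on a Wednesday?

3

Day of week of January 31 in each year:
1978: Tue, 1979: Wed ✓, 1980: Thu, 1981: Sat, 1982: Sun, 1983: Mon, 1984: Tue, 1985: Thu, 1986: Fri, 1987: Sat, 1988: Sun, 1989: Tue, 1990: Wed ✓, 1991: Thu, 1992: Fri, 1993: Sun, 1994: Mon, 1995: Tue, 1996: Wed ✓, 1997: Fri
Wednesdays: 1979, 1990, 1996.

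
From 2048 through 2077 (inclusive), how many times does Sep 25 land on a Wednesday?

Day of week of September 25 in each year:
2048: Fri, 2049: Sat, 2050: Sun, 2051: Mon, 2052: Wed ✓, 2053: Thu, 2054: Fri, 2055: Sat, 2056: Mon, 2057: Tue, 2058: Wed ✓, 2059: Thu, 2060: Sat, 2061: Sun, 2062: Mon, 2063: Tue, 2064: Thu, 2065: Fri, 2066: Sat, 2067: Sun, 2068: Tue, 2069: Wed ✓, 2070: Thu, 2071: Fri, 2072: Sun, 2073: Mon, 2074: Tue, 2075: Wed ✓, 2076: Fri, 2077: Sat
Wednesdays: 2052, 2058, 2069, 2075.

4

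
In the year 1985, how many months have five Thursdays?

4

A month has five Thursdays exactly when Thursday falls within its first (length − 28) days.
Jan: 31 days, starts Tue → 5 of Tue, Wed, Thu ✓
Feb: 28 days, starts Fri → 5 of (none)
Mar: 31 days, starts Fri → 5 of Fri, Sat, Sun
Apr: 30 days, starts Mon → 5 of Mon, Tue
May: 31 days, starts Wed → 5 of Wed, Thu, Fri ✓
Jun: 30 days, starts Sat → 5 of Sat, Sun
Jul: 31 days, starts Mon → 5 of Mon, Tue, Wed
Aug: 31 days, starts Thu → 5 of Thu, Fri, Sat ✓
Sep: 30 days, starts Sun → 5 of Sun, Mon
Oct: 31 days, starts Tue → 5 of Tue, Wed, Thu ✓
Nov: 30 days, starts Fri → 5 of Fri, Sat
Dec: 31 days, starts Sun → 5 of Sun, Mon, Tue
Months with five Thursdays: Jan, May, Aug, Oct.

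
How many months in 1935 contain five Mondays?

A month has five Mondays exactly when Monday falls within its first (length − 28) days.
Jan: 31 days, starts Tue → 5 of Tue, Wed, Thu
Feb: 28 days, starts Fri → 5 of (none)
Mar: 31 days, starts Fri → 5 of Fri, Sat, Sun
Apr: 30 days, starts Mon → 5 of Mon, Tue ✓
May: 31 days, starts Wed → 5 of Wed, Thu, Fri
Jun: 30 days, starts Sat → 5 of Sat, Sun
Jul: 31 days, starts Mon → 5 of Mon, Tue, Wed ✓
Aug: 31 days, starts Thu → 5 of Thu, Fri, Sat
Sep: 30 days, starts Sun → 5 of Sun, Mon ✓
Oct: 31 days, starts Tue → 5 of Tue, Wed, Thu
Nov: 30 days, starts Fri → 5 of Fri, Sat
Dec: 31 days, starts Sun → 5 of Sun, Mon, Tue ✓
Months with five Mondays: Apr, Jul, Sep, Dec.

4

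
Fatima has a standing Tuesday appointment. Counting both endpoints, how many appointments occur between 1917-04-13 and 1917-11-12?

30 Tuesdays

1917-04-13 is a Friday.
The range spans 214 days (inclusive of both endpoints).
214 = 7 × 30 + 4, so there are 30 full weeks plus 4 extra days.
Each full week contributes one Tuesday: 30 so far.
The 4 extra days are Friday, Saturday, Sunday, Monday — none qualify.
Total: 30 + 0 = 30.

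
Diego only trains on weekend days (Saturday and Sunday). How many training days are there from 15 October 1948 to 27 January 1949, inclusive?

15 October 1948 is a Friday.
From 15 October 1948 to 27 January 1949 is 105 days inclusive.
105 = 7 × 15, so the span is exactly 15 full weeks.
Each full week contributes 2 weekend days (Sat, Sun): 15 × 2 = 30.

30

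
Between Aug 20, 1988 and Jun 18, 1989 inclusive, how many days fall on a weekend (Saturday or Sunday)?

88

Aug 20, 1988 is a Saturday.
That's 303 days from start to end, counting both.
303 = 7 × 43 + 2, so there are 43 full weeks plus 2 extra days.
Each full week contributes 2 weekend days (Sat, Sun): 43 × 2 = 86.
The 2 extra days are Saturday, Sunday — 2 of them qualify.
Total: 86 + 2 = 88.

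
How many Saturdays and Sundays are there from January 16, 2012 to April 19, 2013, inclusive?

130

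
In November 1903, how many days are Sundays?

November 1, 1903 is a Sunday.
That's 30 days from start to end, counting both.
30 = 7 × 4 + 2, so there are 4 full weeks plus 2 extra days.
Each full week contributes one Sunday: 4 so far.
The 2 extra days are Sun, Mon — 1 of them qualifies.
Total: 4 + 1 = 5.

5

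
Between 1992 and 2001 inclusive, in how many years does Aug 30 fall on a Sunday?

2

Day of week of August 30 in each year:
1992: Sun ✓, 1993: Mon, 1994: Tue, 1995: Wed, 1996: Fri, 1997: Sat, 1998: Sun ✓, 1999: Mon, 2000: Wed, 2001: Thu
Sundays: 1992, 1998.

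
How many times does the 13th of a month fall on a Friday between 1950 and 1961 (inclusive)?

22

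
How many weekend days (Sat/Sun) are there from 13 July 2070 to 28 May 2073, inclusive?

301

13 July 2070 is a Sunday.
That's 1051 days from start to end, counting both.
1051 = 7 × 150 + 1, so there are 150 full weeks plus 1 extra day.
Each full week contributes 2 weekend days (Sat, Sun): 150 × 2 = 300.
The 1 extra day is Sun — 1 of them qualifies.
Total: 300 + 1 = 301.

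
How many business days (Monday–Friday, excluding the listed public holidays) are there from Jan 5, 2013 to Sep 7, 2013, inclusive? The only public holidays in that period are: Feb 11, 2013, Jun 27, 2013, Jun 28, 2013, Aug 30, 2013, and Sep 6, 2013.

Jan 5, 2013 is a Saturday.
From Jan 5, 2013 to Sep 7, 2013 is 246 days inclusive.
246 = 7 × 35 + 1, so there are 35 full weeks plus 1 extra day.
Each full week contributes 5 weekdays (Mon–Fri): 35 × 5 = 175.
The 1 extra day is Sat — none qualify.
Total: 175 + 0 = 175.
Holidays: Feb 11, 2013 (Mon); Jun 27, 2013 (Thu); Jun 28, 2013 (Fri); Aug 30, 2013 (Fri); Sep 6, 2013 (Fri).
All 5 holidays fall on weekdays, so subtract 5.
Business days: 175 − 5 = 170.

170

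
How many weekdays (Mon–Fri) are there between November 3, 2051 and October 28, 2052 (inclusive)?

257

November 3, 2051 is a Friday.
The range spans 361 days (inclusive of both endpoints).
361 = 7 × 51 + 4, so there are 51 full weeks plus 4 extra days.
Each full week contributes 5 weekdays (Mon–Fri): 51 × 5 = 255.
The 4 extra days are Fri, Sat, Sun, Mon — 2 of them qualify.
Total: 255 + 2 = 257.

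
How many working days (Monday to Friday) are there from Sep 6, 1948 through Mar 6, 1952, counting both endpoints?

914 weekdays

Sep 6, 1948 is a Monday.
From Sep 6, 1948 to Mar 6, 1952 is 1278 days inclusive.
1278 = 7 × 182 + 4, so there are 182 full weeks plus 4 extra days.
Each full week contributes 5 weekdays (Mon–Fri): 182 × 5 = 910.
The 4 extra days are Monday, Tuesday, Wednesday, Thursday — 4 of them qualify.
Total: 910 + 4 = 914.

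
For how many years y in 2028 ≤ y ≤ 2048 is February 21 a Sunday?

2

Day of week of February 21 in each year:
2028: Mon, 2029: Wed, 2030: Thu, 2031: Fri, 2032: Sat, 2033: Mon, 2034: Tue, 2035: Wed, 2036: Thu, 2037: Sat, 2038: Sun ✓, 2039: Mon, 2040: Tue, 2041: Thu, 2042: Fri, 2043: Sat, 2044: Sun ✓, 2045: Tue, 2046: Wed, 2047: Thu, 2048: Fri
Sundays: 2038, 2044.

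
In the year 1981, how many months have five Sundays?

4

A month has five Sundays exactly when Sunday falls within its first (length − 28) days.
Jan: 31 days, starts Thu → 5 of Thu, Fri, Sat
Feb: 28 days, starts Sun → 5 of (none)
Mar: 31 days, starts Sun → 5 of Sun, Mon, Tue ✓
Apr: 30 days, starts Wed → 5 of Wed, Thu
May: 31 days, starts Fri → 5 of Fri, Sat, Sun ✓
Jun: 30 days, starts Mon → 5 of Mon, Tue
Jul: 31 days, starts Wed → 5 of Wed, Thu, Fri
Aug: 31 days, starts Sat → 5 of Sat, Sun, Mon ✓
Sep: 30 days, starts Tue → 5 of Tue, Wed
Oct: 31 days, starts Thu → 5 of Thu, Fri, Sat
Nov: 30 days, starts Sun → 5 of Sun, Mon ✓
Dec: 31 days, starts Tue → 5 of Tue, Wed, Thu
Months with five Sundays: Mar, May, Aug, Nov.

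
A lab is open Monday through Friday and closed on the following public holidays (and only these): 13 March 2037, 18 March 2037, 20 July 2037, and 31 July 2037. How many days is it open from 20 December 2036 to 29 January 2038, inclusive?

286 business days

20 December 2036 is a Saturday.
The range spans 406 days (inclusive of both endpoints).
406 = 7 × 58, so the span is exactly 58 full weeks.
Each full week contributes 5 weekdays (Mon–Fri): 58 × 5 = 290.
Total: 290.
Holidays: 13 March 2037 (Fri); 18 March 2037 (Wed); 20 July 2037 (Mon); 31 July 2037 (Fri).
All 4 holidays fall on weekdays, so subtract 4.
Business days: 290 − 4 = 286.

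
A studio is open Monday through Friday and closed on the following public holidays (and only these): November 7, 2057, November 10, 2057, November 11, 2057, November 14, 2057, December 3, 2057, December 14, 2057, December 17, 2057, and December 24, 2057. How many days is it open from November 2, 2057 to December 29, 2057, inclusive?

35

November 2, 2057 is a Friday.
From November 2, 2057 to December 29, 2057 is 58 days inclusive.
58 = 7 × 8 + 2, so there are 8 full weeks plus 2 extra days.
Each full week contributes 5 weekdays (Mon–Fri): 8 × 5 = 40.
The 2 extra days are Friday, Saturday — 1 of them qualifies.
Total: 40 + 1 = 41.
Holidays: November 7, 2057 (Wed); November 10, 2057 (Sat); November 11, 2057 (Sun); November 14, 2057 (Wed); December 3, 2057 (Mon); December 14, 2057 (Fri); December 17, 2057 (Mon); December 24, 2057 (Mon).
6 of the 8 holidays fall on weekdays; the rest are weekends and were already excluded.
Business days: 41 − 6 = 35.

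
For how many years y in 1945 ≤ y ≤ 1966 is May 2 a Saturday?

3

Day of week of May 2 in each year:
1945: Wed, 1946: Thu, 1947: Fri, 1948: Sun, 1949: Mon, 1950: Tue, 1951: Wed, 1952: Fri, 1953: Sat ✓, 1954: Sun, 1955: Mon, 1956: Wed, 1957: Thu, 1958: Fri, 1959: Sat ✓, 1960: Mon, 1961: Tue, 1962: Wed, 1963: Thu, 1964: Sat ✓, 1965: Sun, 1966: Mon
Saturdays: 1953, 1959, 1964.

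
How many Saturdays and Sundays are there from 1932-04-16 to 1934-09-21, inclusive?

254

1932-04-16 is a Saturday.
The range spans 889 days (inclusive of both endpoints).
889 = 7 × 127, so the span is exactly 127 full weeks.
Each full week contributes 2 weekend days (Sat, Sun): 127 × 2 = 254.
Total: 254.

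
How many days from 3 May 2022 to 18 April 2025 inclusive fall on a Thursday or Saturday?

309

3 May 2022 is a Tuesday.
That's 1082 days from start to end, counting both.
1082 = 7 × 154 + 4, so there are 154 full weeks plus 4 extra days.
Each full week contributes 2 days from the set (Thu, Sat): 154 × 2 = 308.
The 4 extra days are Tue, Wed, Thu, Fri — 1 of them qualifies.
Total: 308 + 1 = 309.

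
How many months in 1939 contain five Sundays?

5

A month has five Sundays exactly when Sunday falls within its first (length − 28) days.
Jan: 31 days, starts Sun → 5 of Sun, Mon, Tue ✓
Feb: 28 days, starts Wed → 5 of (none)
Mar: 31 days, starts Wed → 5 of Wed, Thu, Fri
Apr: 30 days, starts Sat → 5 of Sat, Sun ✓
May: 31 days, starts Mon → 5 of Mon, Tue, Wed
Jun: 30 days, starts Thu → 5 of Thu, Fri
Jul: 31 days, starts Sat → 5 of Sat, Sun, Mon ✓
Aug: 31 days, starts Tue → 5 of Tue, Wed, Thu
Sep: 30 days, starts Fri → 5 of Fri, Sat
Oct: 31 days, starts Sun → 5 of Sun, Mon, Tue ✓
Nov: 30 days, starts Wed → 5 of Wed, Thu
Dec: 31 days, starts Fri → 5 of Fri, Sat, Sun ✓
Months with five Sundays: Jan, Apr, Jul, Oct, Dec.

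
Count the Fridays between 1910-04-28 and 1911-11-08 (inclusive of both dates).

1910-04-28 is a Thursday.
That's 560 days from start to end, counting both.
560 = 7 × 80, so the span is exactly 80 full weeks.
Each full week contributes one Friday: 80 so far.
Total: 80.

80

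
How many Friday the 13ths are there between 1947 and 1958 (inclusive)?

Friday-the-13ths by year:
1947: Jun
1948: Feb, Aug
1949: May
1950: Jan, Oct
1951: Apr, Jul
1952: Jun
1953: Feb, Mar, Nov
1954: Aug
1955: May
1956: Jan, Apr, Jul
1957: Sep, Dec
1958: Jun

20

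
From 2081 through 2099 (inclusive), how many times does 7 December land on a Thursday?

2

Day of week of December 7 in each year:
2081: Sun, 2082: Mon, 2083: Tue, 2084: Thu ✓, 2085: Fri, 2086: Sat, 2087: Sun, 2088: Tue, 2089: Wed, 2090: Thu ✓, 2091: Fri, 2092: Sun, 2093: Mon, 2094: Tue, 2095: Wed, 2096: Fri, 2097: Sat, 2098: Sun, 2099: Mon
Thursdays: 2084, 2090.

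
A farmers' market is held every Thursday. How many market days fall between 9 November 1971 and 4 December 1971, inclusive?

9 November 1971 is a Tuesday.
From 9 November 1971 to 4 December 1971 is 26 days inclusive.
26 = 7 × 3 + 5, so there are 3 full weeks plus 5 extra days.
Each full week contributes one Thursday: 3 so far.
The 5 extra days are Tue, Wed, Thu, Fri, Sat — 1 of them qualifies.
Total: 3 + 1 = 4.

4 Thursdays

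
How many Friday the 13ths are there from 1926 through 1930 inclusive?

8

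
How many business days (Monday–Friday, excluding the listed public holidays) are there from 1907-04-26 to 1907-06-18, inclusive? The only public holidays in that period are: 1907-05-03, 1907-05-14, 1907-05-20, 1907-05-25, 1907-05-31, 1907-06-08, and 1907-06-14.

33

1907-04-26 is a Friday.
From 1907-04-26 to 1907-06-18 is 54 days inclusive.
54 = 7 × 7 + 5, so there are 7 full weeks plus 5 extra days.
Each full week contributes 5 weekdays (Mon–Fri): 7 × 5 = 35.
The 5 extra days are Fri, Sat, Sun, Mon, Tue — 3 of them qualify.
Total: 35 + 3 = 38.
Holidays: 1907-05-03 (Fri); 1907-05-14 (Tue); 1907-05-20 (Mon); 1907-05-25 (Sat); 1907-05-31 (Fri); 1907-06-08 (Sat); 1907-06-14 (Fri).
5 of the 7 holidays fall on weekdays; the rest are weekends and were already excluded.
Business days: 38 − 5 = 33.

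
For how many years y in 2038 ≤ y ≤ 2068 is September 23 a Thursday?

Day of week of September 23 in each year:
2038: Thu ✓, 2039: Fri, 2040: Sun, 2041: Mon, 2042: Tue, 2043: Wed, 2044: Fri, 2045: Sat, 2046: Sun, 2047: Mon, 2048: Wed, 2049: Thu ✓, 2050: Fri, 2051: Sat, 2052: Mon, 2053: Tue, 2054: Wed, 2055: Thu ✓, 2056: Sat, 2057: Sun, 2058: Mon, 2059: Tue, 2060: Thu ✓, 2061: Fri, 2062: Sat, 2063: Sun, 2064: Tue, 2065: Wed, 2066: Thu ✓, 2067: Fri, 2068: Sun
Thursdays: 2038, 2049, 2055, 2060, 2066.

5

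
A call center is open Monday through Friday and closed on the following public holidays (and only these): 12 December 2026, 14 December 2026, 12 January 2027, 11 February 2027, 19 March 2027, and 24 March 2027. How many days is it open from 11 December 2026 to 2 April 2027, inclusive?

11 December 2026 is a Friday.
The range spans 113 days (inclusive of both endpoints).
113 = 7 × 16 + 1, so there are 16 full weeks plus 1 extra day.
Each full week contributes 5 weekdays (Mon–Fri): 16 × 5 = 80.
The 1 extra day is Fri — 1 of them qualifies.
Total: 80 + 1 = 81.
Holidays: 12 December 2026 (Sat); 14 December 2026 (Mon); 12 January 2027 (Tue); 11 February 2027 (Thu); 19 March 2027 (Fri); 24 March 2027 (Wed).
5 of the 6 holidays fall on weekdays; the rest are weekends and were already excluded.
Business days: 81 − 5 = 76.

76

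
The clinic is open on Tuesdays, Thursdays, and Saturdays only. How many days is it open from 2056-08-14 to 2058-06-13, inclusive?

2056-08-14 is a Monday.
That's 669 days from start to end, counting both.
669 = 7 × 95 + 4, so there are 95 full weeks plus 4 extra days.
Each full week contributes 3 days from the set (Tue, Thu, Sat): 95 × 3 = 285.
The 4 extra days are Monday, Tuesday, Wednesday, Thursday — 2 of them qualify.
Total: 285 + 2 = 287.

287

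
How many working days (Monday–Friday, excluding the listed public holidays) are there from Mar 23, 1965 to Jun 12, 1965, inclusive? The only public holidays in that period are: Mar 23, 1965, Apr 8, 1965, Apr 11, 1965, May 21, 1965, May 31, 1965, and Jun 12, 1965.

Mar 23, 1965 is a Tuesday.
The range spans 82 days (inclusive of both endpoints).
82 = 7 × 11 + 5, so there are 11 full weeks plus 5 extra days.
Each full week contributes 5 weekdays (Mon–Fri): 11 × 5 = 55.
The 5 extra days are Tue, Wed, Thu, Fri, Sat — 4 of them qualify.
Total: 55 + 4 = 59.
Holidays: Mar 23, 1965 (Tue); Apr 8, 1965 (Thu); Apr 11, 1965 (Sun); May 21, 1965 (Fri); May 31, 1965 (Mon); Jun 12, 1965 (Sat).
4 of the 6 holidays fall on weekdays; the rest are weekends and were already excluded.
Business days: 59 − 4 = 55.

55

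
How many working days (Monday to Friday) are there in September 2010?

22 weekdays

September 1, 2010 is a Wednesday.
The range spans 30 days (inclusive of both endpoints).
30 = 7 × 4 + 2, so there are 4 full weeks plus 2 extra days.
Each full week contributes 5 weekdays (Mon–Fri): 4 × 5 = 20.
The 2 extra days are Wed, Thu — 2 of them qualify.
Total: 20 + 2 = 22.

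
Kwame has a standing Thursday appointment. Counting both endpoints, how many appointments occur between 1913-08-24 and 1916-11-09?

1913-08-24 is a Sunday.
That's 1174 days from start to end, counting both.
1174 = 7 × 167 + 5, so there are 167 full weeks plus 5 extra days.
Each full week contributes one Thursday: 167 so far.
The 5 extra days are Sunday, Monday, Tuesday, Wednesday, Thursday — 1 of them qualifies.
Total: 167 + 1 = 168.

168 Thursdays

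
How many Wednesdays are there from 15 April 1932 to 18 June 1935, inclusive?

15 April 1932 is a Friday.
From 15 April 1932 to 18 June 1935 is 1160 days inclusive.
1160 = 7 × 165 + 5, so there are 165 full weeks plus 5 extra days.
Each full week contributes one Wednesday: 165 so far.
The 5 extra days are Fri, Sat, Sun, Mon, Tue — none qualify.
Total: 165 + 0 = 165.

165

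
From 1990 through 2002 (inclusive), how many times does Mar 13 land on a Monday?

Day of week of March 13 in each year:
1990: Tue, 1991: Wed, 1992: Fri, 1993: Sat, 1994: Sun, 1995: Mon ✓, 1996: Wed, 1997: Thu, 1998: Fri, 1999: Sat, 2000: Mon ✓, 2001: Tue, 2002: Wed
Mondays: 1995, 2000.

2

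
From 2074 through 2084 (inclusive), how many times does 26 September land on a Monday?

Day of week of September 26 in each year:
2074: Wed, 2075: Thu, 2076: Sat, 2077: Sun, 2078: Mon ✓, 2079: Tue, 2080: Thu, 2081: Fri, 2082: Sat, 2083: Sun, 2084: Tue
Mondays: 2078.

1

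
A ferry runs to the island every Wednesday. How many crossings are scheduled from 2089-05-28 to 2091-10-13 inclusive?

124 Wednesdays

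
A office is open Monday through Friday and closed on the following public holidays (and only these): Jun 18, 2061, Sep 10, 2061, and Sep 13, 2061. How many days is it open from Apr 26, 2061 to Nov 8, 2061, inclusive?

Apr 26, 2061 is a Tuesday.
From Apr 26, 2061 to Nov 8, 2061 is 197 days inclusive.
197 = 7 × 28 + 1, so there are 28 full weeks plus 1 extra day.
Each full week contributes 5 weekdays (Mon–Fri): 28 × 5 = 140.
The 1 extra day is Tue — 1 of them qualifies.
Total: 140 + 1 = 141.
Holidays: Jun 18, 2061 (Sat); Sep 10, 2061 (Sat); Sep 13, 2061 (Tue).
1 of the 3 holidays fall on weekdays; the rest are weekends and were already excluded.
Business days: 141 − 1 = 140.

140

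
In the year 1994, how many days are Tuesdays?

52

January 1, 1994 is a Saturday.
From January 1, 1994 to December 31, 1994 is 365 days inclusive.
365 = 7 × 52 + 1, so there are 52 full weeks plus 1 extra day.
Each full week contributes one Tuesday: 52 so far.
The 1 extra day is Sat — none qualify.
Total: 52 + 0 = 52.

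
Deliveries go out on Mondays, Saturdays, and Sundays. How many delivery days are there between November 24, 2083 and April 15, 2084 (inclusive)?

November 24, 2083 is a Wednesday.
That's 144 days from start to end, counting both.
144 = 7 × 20 + 4, so there are 20 full weeks plus 4 extra days.
Each full week contributes 3 days from the set (Mon, Sat, Sun): 20 × 3 = 60.
The 4 extra days are Wednesday, Thursday, Friday, Saturday — 1 of them qualifies.
Total: 60 + 1 = 61.

61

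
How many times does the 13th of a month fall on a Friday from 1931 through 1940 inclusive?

Friday-the-13ths by year:
1931: Feb, Mar, Nov
1932: May
1933: Jan, Oct
1934: Apr, Jul
1935: Sep, Dec
1936: Mar, Nov
1937: Aug
1938: May
1939: Jan, Oct
1940: Sep, Dec

18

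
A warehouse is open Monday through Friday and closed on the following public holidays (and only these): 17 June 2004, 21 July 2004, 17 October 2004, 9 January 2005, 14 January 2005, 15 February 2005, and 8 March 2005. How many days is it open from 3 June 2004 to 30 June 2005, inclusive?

276

3 June 2004 is a Thursday.
The range spans 393 days (inclusive of both endpoints).
393 = 7 × 56 + 1, so there are 56 full weeks plus 1 extra day.
Each full week contributes 5 weekdays (Mon–Fri): 56 × 5 = 280.
The 1 extra day is Thursday — 1 of them qualifies.
Total: 280 + 1 = 281.
Holidays: 17 June 2004 (Thu); 21 July 2004 (Wed); 17 October 2004 (Sun); 9 January 2005 (Sun); 14 January 2005 (Fri); 15 February 2005 (Tue); 8 March 2005 (Tue).
5 of the 7 holidays fall on weekdays; the rest are weekends and were already excluded.
Business days: 281 − 5 = 276.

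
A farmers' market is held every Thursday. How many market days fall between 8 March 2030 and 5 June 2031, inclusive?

65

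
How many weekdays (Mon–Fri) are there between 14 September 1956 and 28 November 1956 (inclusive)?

54

14 September 1956 is a Friday.
From 14 September 1956 to 28 November 1956 is 76 days inclusive.
76 = 7 × 10 + 6, so there are 10 full weeks plus 6 extra days.
Each full week contributes 5 weekdays (Mon–Fri): 10 × 5 = 50.
The 6 extra days are Friday, Saturday, Sunday, Monday, Tuesday, Wednesday — 4 of them qualify.
Total: 50 + 4 = 54.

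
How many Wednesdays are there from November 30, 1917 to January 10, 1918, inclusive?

November 30, 1917 is a Friday.
From November 30, 1917 to January 10, 1918 is 42 days inclusive.
42 = 7 × 6, so the span is exactly 6 full weeks.
Each full week contributes one Wednesday: 6 so far.

6 Wednesdays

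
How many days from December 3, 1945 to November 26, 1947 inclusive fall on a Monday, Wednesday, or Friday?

311

December 3, 1945 is a Monday.
The range spans 724 days (inclusive of both endpoints).
724 = 7 × 103 + 3, so there are 103 full weeks plus 3 extra days.
Each full week contributes 3 days from the set (Mon, Wed, Fri): 103 × 3 = 309.
The 3 extra days are Monday, Tuesday, Wednesday — 2 of them qualify.
Total: 309 + 2 = 311.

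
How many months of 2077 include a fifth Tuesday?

A month has five Tuesdays exactly when Tuesday falls within its first (length − 28) days.
Jan: 31 days, starts Fri → 5 of Fri, Sat, Sun
Feb: 28 days, starts Mon → 5 of (none)
Mar: 31 days, starts Mon → 5 of Mon, Tue, Wed ✓
Apr: 30 days, starts Thu → 5 of Thu, Fri
May: 31 days, starts Sat → 5 of Sat, Sun, Mon
Jun: 30 days, starts Tue → 5 of Tue, Wed ✓
Jul: 31 days, starts Thu → 5 of Thu, Fri, Sat
Aug: 31 days, starts Sun → 5 of Sun, Mon, Tue ✓
Sep: 30 days, starts Wed → 5 of Wed, Thu
Oct: 31 days, starts Fri → 5 of Fri, Sat, Sun
Nov: 30 days, starts Mon → 5 of Mon, Tue ✓
Dec: 31 days, starts Wed → 5 of Wed, Thu, Fri
Months with five Tuesdays: Mar, Jun, Aug, Nov.

4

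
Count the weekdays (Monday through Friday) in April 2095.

21

April 1, 2095 is a Friday.
The range spans 30 days (inclusive of both endpoints).
30 = 7 × 4 + 2, so there are 4 full weeks plus 2 extra days.
Each full week contributes 5 weekdays (Mon–Fri): 4 × 5 = 20.
The 2 extra days are Fri, Sat — 1 of them qualifies.
Total: 20 + 1 = 21.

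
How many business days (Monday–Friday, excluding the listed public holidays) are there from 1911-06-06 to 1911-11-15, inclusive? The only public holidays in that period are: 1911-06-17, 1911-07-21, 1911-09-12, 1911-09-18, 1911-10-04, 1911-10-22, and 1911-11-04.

113 business days

1911-06-06 is a Tuesday.
From 1911-06-06 to 1911-11-15 is 163 days inclusive.
163 = 7 × 23 + 2, so there are 23 full weeks plus 2 extra days.
Each full week contributes 5 weekdays (Mon–Fri): 23 × 5 = 115.
The 2 extra days are Tuesday, Wednesday — 2 of them qualify.
Total: 115 + 2 = 117.
Holidays: 1911-06-17 (Sat); 1911-07-21 (Fri); 1911-09-12 (Tue); 1911-09-18 (Mon); 1911-10-04 (Wed); 1911-10-22 (Sun); 1911-11-04 (Sat).
4 of the 7 holidays fall on weekdays; the rest are weekends and were already excluded.
Business days: 117 − 4 = 113.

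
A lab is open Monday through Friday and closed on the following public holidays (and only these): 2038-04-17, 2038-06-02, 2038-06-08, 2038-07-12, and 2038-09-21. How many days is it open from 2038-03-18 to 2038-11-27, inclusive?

178

2038-03-18 is a Thursday.
From 2038-03-18 to 2038-11-27 is 255 days inclusive.
255 = 7 × 36 + 3, so there are 36 full weeks plus 3 extra days.
Each full week contributes 5 weekdays (Mon–Fri): 36 × 5 = 180.
The 3 extra days are Thursday, Friday, Saturday — 2 of them qualify.
Total: 180 + 2 = 182.
Holidays: 2038-04-17 (Sat); 2038-06-02 (Wed); 2038-06-08 (Tue); 2038-07-12 (Mon); 2038-09-21 (Tue).
4 of the 5 holidays fall on weekdays; the rest are weekends and were already excluded.
Business days: 182 − 4 = 178.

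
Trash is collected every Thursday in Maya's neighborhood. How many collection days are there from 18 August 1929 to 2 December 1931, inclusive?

119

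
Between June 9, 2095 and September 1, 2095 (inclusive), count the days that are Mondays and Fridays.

24

June 9, 2095 is a Thursday.
That's 85 days from start to end, counting both.
85 = 7 × 12 + 1, so there are 12 full weeks plus 1 extra day.
Each full week contributes 2 days from the set (Mon, Fri): 12 × 2 = 24.
The 1 extra day is Thursday — none qualify.
Total: 24 + 0 = 24.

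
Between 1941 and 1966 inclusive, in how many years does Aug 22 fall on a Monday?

Day of week of August 22 in each year:
1941: Fri, 1942: Sat, 1943: Sun, 1944: Tue, 1945: Wed, 1946: Thu, 1947: Fri, 1948: Sun, 1949: Mon ✓, 1950: Tue, 1951: Wed, 1952: Fri, 1953: Sat, 1954: Sun, 1955: Mon ✓, 1956: Wed, 1957: Thu, 1958: Fri, 1959: Sat, 1960: Mon ✓, 1961: Tue, 1962: Wed, 1963: Thu, 1964: Sat, 1965: Sun, 1966: Mon ✓
Mondays: 1949, 1955, 1960, 1966.

4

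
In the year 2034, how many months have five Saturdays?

A month has five Saturdays exactly when Saturday falls within its first (length − 28) days.
Jan: 31 days, starts Sun → 5 of Sun, Mon, Tue
Feb: 28 days, starts Wed → 5 of (none)
Mar: 31 days, starts Wed → 5 of Wed, Thu, Fri
Apr: 30 days, starts Sat → 5 of Sat, Sun ✓
May: 31 days, starts Mon → 5 of Mon, Tue, Wed
Jun: 30 days, starts Thu → 5 of Thu, Fri
Jul: 31 days, starts Sat → 5 of Sat, Sun, Mon ✓
Aug: 31 days, starts Tue → 5 of Tue, Wed, Thu
Sep: 30 days, starts Fri → 5 of Fri, Sat ✓
Oct: 31 days, starts Sun → 5 of Sun, Mon, Tue
Nov: 30 days, starts Wed → 5 of Wed, Thu
Dec: 31 days, starts Fri → 5 of Fri, Sat, Sun ✓
Months with five Saturdays: Apr, Jul, Sep, Dec.

4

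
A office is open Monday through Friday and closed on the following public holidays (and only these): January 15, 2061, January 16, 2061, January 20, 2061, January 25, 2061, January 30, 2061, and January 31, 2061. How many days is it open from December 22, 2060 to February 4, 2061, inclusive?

30

December 22, 2060 is a Wednesday.
From December 22, 2060 to February 4, 2061 is 45 days inclusive.
45 = 7 × 6 + 3, so there are 6 full weeks plus 3 extra days.
Each full week contributes 5 weekdays (Mon–Fri): 6 × 5 = 30.
The 3 extra days are Wed, Thu, Fri — 3 of them qualify.
Total: 30 + 3 = 33.
Holidays: January 15, 2061 (Sat); January 16, 2061 (Sun); January 20, 2061 (Thu); January 25, 2061 (Tue); January 30, 2061 (Sun); January 31, 2061 (Mon).
3 of the 6 holidays fall on weekdays; the rest are weekends and were already excluded.
Business days: 33 − 3 = 30.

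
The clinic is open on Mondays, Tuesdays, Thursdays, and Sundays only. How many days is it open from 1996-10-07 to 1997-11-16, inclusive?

1996-10-07 is a Monday.
That's 406 days from start to end, counting both.
406 = 7 × 58, so the span is exactly 58 full weeks.
Each full week contributes 4 days from the set (Mon, Tue, Thu, Sun): 58 × 4 = 232.
Total: 232.

232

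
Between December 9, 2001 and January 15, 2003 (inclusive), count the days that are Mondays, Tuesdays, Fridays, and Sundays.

December 9, 2001 is a Sunday.
That's 403 days from start to end, counting both.
403 = 7 × 57 + 4, so there are 57 full weeks plus 4 extra days.
Each full week contributes 4 days from the set (Mon, Tue, Fri, Sun): 57 × 4 = 228.
The 4 extra days are Sun, Mon, Tue, Wed — 3 of them qualify.
Total: 228 + 3 = 231.

231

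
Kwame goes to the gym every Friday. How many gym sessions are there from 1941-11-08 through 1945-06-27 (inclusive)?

189

1941-11-08 is a Saturday.
That's 1328 days from start to end, counting both.
1328 = 7 × 189 + 5, so there are 189 full weeks plus 5 extra days.
Each full week contributes one Friday: 189 so far.
The 5 extra days are Sat, Sun, Mon, Tue, Wed — none qualify.
Total: 189 + 0 = 189.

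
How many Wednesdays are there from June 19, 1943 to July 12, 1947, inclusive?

212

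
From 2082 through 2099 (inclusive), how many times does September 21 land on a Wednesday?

Day of week of September 21 in each year:
2082: Mon, 2083: Tue, 2084: Thu, 2085: Fri, 2086: Sat, 2087: Sun, 2088: Tue, 2089: Wed ✓, 2090: Thu, 2091: Fri, 2092: Sun, 2093: Mon, 2094: Tue, 2095: Wed ✓, 2096: Fri, 2097: Sat, 2098: Sun, 2099: Mon
Wednesdays: 2089, 2095.

2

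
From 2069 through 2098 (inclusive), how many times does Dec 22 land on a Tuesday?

Day of week of December 22 in each year:
2069: Sun, 2070: Mon, 2071: Tue ✓, 2072: Thu, 2073: Fri, 2074: Sat, 2075: Sun, 2076: Tue ✓, 2077: Wed, 2078: Thu, 2079: Fri, 2080: Sun, 2081: Mon, 2082: Tue ✓, 2083: Wed, 2084: Fri, 2085: Sat, 2086: Sun, 2087: Mon, 2088: Wed, 2089: Thu, 2090: Fri, 2091: Sat, 2092: Mon, 2093: Tue ✓, 2094: Wed, 2095: Thu, 2096: Sat, 2097: Sun, 2098: Mon
Tuesdays: 2071, 2076, 2082, 2093.

4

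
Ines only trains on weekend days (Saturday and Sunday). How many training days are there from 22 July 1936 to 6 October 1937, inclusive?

22 July 1936 is a Wednesday.
From 22 July 1936 to 6 October 1937 is 442 days inclusive.
442 = 7 × 63 + 1, so there are 63 full weeks plus 1 extra day.
Each full week contributes 2 weekend days (Sat, Sun): 63 × 2 = 126.
The 1 extra day is Wednesday — none qualify.
Total: 126 + 0 = 126.

126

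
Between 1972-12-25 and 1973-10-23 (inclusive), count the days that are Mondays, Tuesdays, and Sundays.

1972-12-25 is a Monday.
The range spans 303 days (inclusive of both endpoints).
303 = 7 × 43 + 2, so there are 43 full weeks plus 2 extra days.
Each full week contributes 3 days from the set (Mon, Tue, Sun): 43 × 3 = 129.
The 2 extra days are Mon, Tue — 2 of them qualify.
Total: 129 + 2 = 131.

131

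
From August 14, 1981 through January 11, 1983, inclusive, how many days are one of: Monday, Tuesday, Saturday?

222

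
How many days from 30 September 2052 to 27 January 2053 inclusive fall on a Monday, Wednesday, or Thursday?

52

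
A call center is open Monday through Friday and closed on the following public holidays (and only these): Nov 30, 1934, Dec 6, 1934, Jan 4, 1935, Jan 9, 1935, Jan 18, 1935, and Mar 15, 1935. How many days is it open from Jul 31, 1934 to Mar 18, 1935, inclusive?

Jul 31, 1934 is a Tuesday.
From Jul 31, 1934 to Mar 18, 1935 is 231 days inclusive.
231 = 7 × 33, so the span is exactly 33 full weeks.
Each full week contributes 5 weekdays (Mon–Fri): 33 × 5 = 165.
Holidays: Nov 30, 1934 (Fri); Dec 6, 1934 (Thu); Jan 4, 1935 (Fri); Jan 9, 1935 (Wed); Jan 18, 1935 (Fri); Mar 15, 1935 (Fri).
All 6 holidays fall on weekdays, so subtract 6.
Business days: 165 − 6 = 159.

159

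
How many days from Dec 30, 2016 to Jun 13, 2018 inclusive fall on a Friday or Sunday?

152

Dec 30, 2016 is a Friday.
The range spans 531 days (inclusive of both endpoints).
531 = 7 × 75 + 6, so there are 75 full weeks plus 6 extra days.
Each full week contributes 2 days from the set (Fri, Sun): 75 × 2 = 150.
The 6 extra days are Friday, Saturday, Sunday, Monday, Tuesday, Wednesday — 2 of them qualify.
Total: 150 + 2 = 152.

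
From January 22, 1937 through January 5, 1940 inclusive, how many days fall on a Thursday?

January 22, 1937 is a Friday.
The range spans 1079 days (inclusive of both endpoints).
1079 = 7 × 154 + 1, so there are 154 full weeks plus 1 extra day.
Each full week contributes one Thursday: 154 so far.
The 1 extra day is Fri — none qualify.
Total: 154 + 0 = 154.

154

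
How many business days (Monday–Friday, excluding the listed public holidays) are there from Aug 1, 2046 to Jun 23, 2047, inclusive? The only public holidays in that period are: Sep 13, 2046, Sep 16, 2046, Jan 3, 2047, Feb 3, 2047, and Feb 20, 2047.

Aug 1, 2046 is a Wednesday.
That's 327 days from start to end, counting both.
327 = 7 × 46 + 5, so there are 46 full weeks plus 5 extra days.
Each full week contributes 5 weekdays (Mon–Fri): 46 × 5 = 230.
The 5 extra days are Wed, Thu, Fri, Sat, Sun — 3 of them qualify.
Total: 230 + 3 = 233.
Holidays: Sep 13, 2046 (Thu); Sep 16, 2046 (Sun); Jan 3, 2047 (Thu); Feb 3, 2047 (Sun); Feb 20, 2047 (Wed).
3 of the 5 holidays fall on weekdays; the rest are weekends and were already excluded.
Business days: 233 − 3 = 230.

230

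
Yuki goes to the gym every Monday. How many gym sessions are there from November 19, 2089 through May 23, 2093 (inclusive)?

183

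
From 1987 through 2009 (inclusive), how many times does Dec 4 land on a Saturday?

Day of week of December 4 in each year:
1987: Fri, 1988: Sun, 1989: Mon, 1990: Tue, 1991: Wed, 1992: Fri, 1993: Sat ✓, 1994: Sun, 1995: Mon, 1996: Wed, 1997: Thu, 1998: Fri, 1999: Sat ✓, 2000: Mon, 2001: Tue, 2002: Wed, 2003: Thu, 2004: Sat ✓, 2005: Sun, 2006: Mon, 2007: Tue, 2008: Thu, 2009: Fri
Saturdays: 1993, 1999, 2004.

3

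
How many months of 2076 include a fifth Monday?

A month has five Mondays exactly when Monday falls within its first (length − 28) days.
Jan: 31 days, starts Wed → 5 of Wed, Thu, Fri
Feb: 29 days, starts Sat → 5 of Sat
Mar: 31 days, starts Sun → 5 of Sun, Mon, Tue ✓
Apr: 30 days, starts Wed → 5 of Wed, Thu
May: 31 days, starts Fri → 5 of Fri, Sat, Sun
Jun: 30 days, starts Mon → 5 of Mon, Tue ✓
Jul: 31 days, starts Wed → 5 of Wed, Thu, Fri
Aug: 31 days, starts Sat → 5 of Sat, Sun, Mon ✓
Sep: 30 days, starts Tue → 5 of Tue, Wed
Oct: 31 days, starts Thu → 5 of Thu, Fri, Sat
Nov: 30 days, starts Sun → 5 of Sun, Mon ✓
Dec: 31 days, starts Tue → 5 of Tue, Wed, Thu
Months with five Mondays: Mar, Jun, Aug, Nov.

4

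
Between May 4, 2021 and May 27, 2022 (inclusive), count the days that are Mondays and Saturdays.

May 4, 2021 is a Tuesday.
That's 389 days from start to end, counting both.
389 = 7 × 55 + 4, so there are 55 full weeks plus 4 extra days.
Each full week contributes 2 days from the set (Mon, Sat): 55 × 2 = 110.
The 4 extra days are Tuesday, Wednesday, Thursday, Friday — none qualify.
Total: 110 + 0 = 110.

110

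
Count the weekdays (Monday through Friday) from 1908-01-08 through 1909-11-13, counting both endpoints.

1908-01-08 is a Wednesday.
That's 676 days from start to end, counting both.
676 = 7 × 96 + 4, so there are 96 full weeks plus 4 extra days.
Each full week contributes 5 weekdays (Mon–Fri): 96 × 5 = 480.
The 4 extra days are Wed, Thu, Fri, Sat — 3 of them qualify.
Total: 480 + 3 = 483.

483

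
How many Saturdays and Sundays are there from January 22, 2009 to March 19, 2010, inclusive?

120

January 22, 2009 is a Thursday.
That's 422 days from start to end, counting both.
422 = 7 × 60 + 2, so there are 60 full weeks plus 2 extra days.
Each full week contributes 2 weekend days (Sat, Sun): 60 × 2 = 120.
The 2 extra days are Thursday, Friday — none qualify.
Total: 120 + 0 = 120.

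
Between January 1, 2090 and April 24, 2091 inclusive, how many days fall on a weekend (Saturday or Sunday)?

137

January 1, 2090 is a Sunday.
The range spans 479 days (inclusive of both endpoints).
479 = 7 × 68 + 3, so there are 68 full weeks plus 3 extra days.
Each full week contributes 2 weekend days (Sat, Sun): 68 × 2 = 136.
The 3 extra days are Sun, Mon, Tue — 1 of them qualifies.
Total: 136 + 1 = 137.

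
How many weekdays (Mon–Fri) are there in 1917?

261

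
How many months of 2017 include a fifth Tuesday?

4

A month has five Tuesdays exactly when Tuesday falls within its first (length − 28) days.
Jan: 31 days, starts Sun → 5 of Sun, Mon, Tue ✓
Feb: 28 days, starts Wed → 5 of (none)
Mar: 31 days, starts Wed → 5 of Wed, Thu, Fri
Apr: 30 days, starts Sat → 5 of Sat, Sun
May: 31 days, starts Mon → 5 of Mon, Tue, Wed ✓
Jun: 30 days, starts Thu → 5 of Thu, Fri
Jul: 31 days, starts Sat → 5 of Sat, Sun, Mon
Aug: 31 days, starts Tue → 5 of Tue, Wed, Thu ✓
Sep: 30 days, starts Fri → 5 of Fri, Sat
Oct: 31 days, starts Sun → 5 of Sun, Mon, Tue ✓
Nov: 30 days, starts Wed → 5 of Wed, Thu
Dec: 31 days, starts Fri → 5 of Fri, Sat, Sun
Months with five Tuesdays: Jan, May, Aug, Oct.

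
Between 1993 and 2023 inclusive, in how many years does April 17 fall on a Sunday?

5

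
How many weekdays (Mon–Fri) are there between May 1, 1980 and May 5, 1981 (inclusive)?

264 weekdays

May 1, 1980 is a Thursday.
The range spans 370 days (inclusive of both endpoints).
370 = 7 × 52 + 6, so there are 52 full weeks plus 6 extra days.
Each full week contributes 5 weekdays (Mon–Fri): 52 × 5 = 260.
The 6 extra days are Thursday, Friday, Saturday, Sunday, Monday, Tuesday — 4 of them qualify.
Total: 260 + 4 = 264.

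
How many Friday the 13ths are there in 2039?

The 13th falls on a Friday when the month's 13th has weekday Fri.
Jan 13 is Thu; Feb 13 is Sun; Mar 13 is Sun; Apr 13 is Wed; May 13 is Fri ✓; Jun 13 is Mon; Jul 13 is Wed; Aug 13 is Sat; Sep 13 is Tue; Oct 13 is Thu; Nov 13 is Sun; Dec 13 is Tue.
Friday the 13ths: May.

1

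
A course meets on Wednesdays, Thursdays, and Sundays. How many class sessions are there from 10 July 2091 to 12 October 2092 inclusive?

10 July 2091 is a Tuesday.
That's 461 days from start to end, counting both.
461 = 7 × 65 + 6, so there are 65 full weeks plus 6 extra days.
Each full week contributes 3 days from the set (Wed, Thu, Sun): 65 × 3 = 195.
The 6 extra days are Tuesday, Wednesday, Thursday, Friday, Saturday, Sunday — 3 of them qualify.
Total: 195 + 3 = 198.

198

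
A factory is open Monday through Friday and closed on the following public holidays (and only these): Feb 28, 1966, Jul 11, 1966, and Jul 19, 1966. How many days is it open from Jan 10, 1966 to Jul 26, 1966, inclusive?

139

Jan 10, 1966 is a Monday.
That's 198 days from start to end, counting both.
198 = 7 × 28 + 2, so there are 28 full weeks plus 2 extra days.
Each full week contributes 5 weekdays (Mon–Fri): 28 × 5 = 140.
The 2 extra days are Monday, Tuesday — 2 of them qualify.
Total: 140 + 2 = 142.
Holidays: Feb 28, 1966 (Mon); Jul 11, 1966 (Mon); Jul 19, 1966 (Tue).
All 3 holidays fall on weekdays, so subtract 3.
Business days: 142 − 3 = 139.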